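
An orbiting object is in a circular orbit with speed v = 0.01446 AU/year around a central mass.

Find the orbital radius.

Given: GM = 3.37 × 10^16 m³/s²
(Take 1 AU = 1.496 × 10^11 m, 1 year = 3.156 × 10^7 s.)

Convert to SI: v = 0.01446 AU/year = 68.543 m/s.
For a circular orbit, v² = GM / r, so r = GM / v².
r = 3.37e+16 / (68.543)² m ≈ 7.173e+12 m = 47.95 AU.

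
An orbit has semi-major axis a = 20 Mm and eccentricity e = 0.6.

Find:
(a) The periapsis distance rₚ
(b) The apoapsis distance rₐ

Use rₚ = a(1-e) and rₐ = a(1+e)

Convert to SI: a = 20 Mm = 2e+07 m.
(a) rₚ = a(1 − e) = 2e+07 · (1 − 0.6) = 2e+07 · 0.4 ≈ 8e+06 m = 8 Mm.
(b) rₐ = a(1 + e) = 2e+07 · (1 + 0.6) = 2e+07 · 1.6 ≈ 3.2e+07 m = 32 Mm.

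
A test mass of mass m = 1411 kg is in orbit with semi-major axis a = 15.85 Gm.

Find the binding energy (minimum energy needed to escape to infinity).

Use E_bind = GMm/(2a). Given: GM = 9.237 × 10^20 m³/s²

Convert to SI: a = 15.85 Gm = 1.585e+10 m.
Total orbital energy is E = −GMm/(2a); binding energy is E_bind = −E = GMm/(2a).
E_bind = 9.237e+20 · 1411 / (2 · 1.585e+10) J ≈ 4.111e+13 J = 41.11 TJ.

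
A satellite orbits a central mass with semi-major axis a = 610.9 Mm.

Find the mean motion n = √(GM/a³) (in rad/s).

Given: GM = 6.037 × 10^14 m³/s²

Convert to SI: a = 610.9 Mm = 6.109e+08 m.
n = √(GM / a³).
n = √(6.037e+14 / (6.109e+08)³) rad/s ≈ 1.627e-06 rad/s.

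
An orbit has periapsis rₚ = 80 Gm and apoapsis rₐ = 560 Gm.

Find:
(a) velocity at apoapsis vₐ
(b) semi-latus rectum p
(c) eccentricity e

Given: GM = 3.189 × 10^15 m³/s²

Convert to SI: rₚ = 80 Gm = 8e+10 m; rₐ = 560 Gm = 5.6e+11 m.
(a) With a = (rₚ + rₐ)/2 = 3.2e+11 m, vₐ = √(GM (2/rₐ − 1/a)) = √(3.189e+15 · (2/5.6e+11 − 1/3.2e+11)) m/s ≈ 37.73 m/s
(b) From a = (rₚ + rₐ)/2 = 3.2e+11 m and e = (rₐ − rₚ)/(rₐ + rₚ) = 0.75, p = a(1 − e²) = 3.2e+11 · (1 − (0.75)²) ≈ 1.4e+11 m
(c) e = (rₐ − rₚ)/(rₐ + rₚ) = (5.6e+11 − 8e+10)/(5.6e+11 + 8e+10) ≈ 0.75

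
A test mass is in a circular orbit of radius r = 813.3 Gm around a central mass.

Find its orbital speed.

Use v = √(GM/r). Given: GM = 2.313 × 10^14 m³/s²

Convert to SI: r = 813.3 Gm = 8.133e+11 m.
For a circular orbit, gravity supplies the centripetal force, so v = √(GM / r).
v = √(2.313e+14 / 8.133e+11) m/s ≈ 16.86 m/s = 16.86 m/s.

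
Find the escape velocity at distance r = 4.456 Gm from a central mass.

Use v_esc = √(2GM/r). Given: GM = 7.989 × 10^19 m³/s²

Convert to SI: r = 4.456 Gm = 4.456e+09 m.
Escape velocity comes from setting total energy to zero: ½v² − GM/r = 0 ⇒ v_esc = √(2GM / r).
v_esc = √(2 · 7.989e+19 / 4.456e+09) m/s ≈ 1.894e+05 m/s = 189.4 km/s.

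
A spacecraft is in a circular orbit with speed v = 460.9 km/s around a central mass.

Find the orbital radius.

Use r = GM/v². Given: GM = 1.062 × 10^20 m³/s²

Convert to SI: v = 460.9 km/s = 460900 m/s.
For a circular orbit, v² = GM / r, so r = GM / v².
r = 1.062e+20 / (460900)² m ≈ 4.999e+08 m = 499.9 Mm.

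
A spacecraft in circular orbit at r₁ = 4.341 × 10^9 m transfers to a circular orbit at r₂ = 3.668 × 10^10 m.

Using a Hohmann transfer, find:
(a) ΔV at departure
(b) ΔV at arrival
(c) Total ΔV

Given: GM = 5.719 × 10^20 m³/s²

Transfer semi-major axis: a_t = (r₁ + r₂)/2 = (4.341e+09 + 3.668e+10)/2 = 2.05105e+10 m.
Circular speeds: v₁ = √(GM/r₁) = 362965 m/s, v₂ = √(GM/r₂) = 124866 m/s.
Transfer speeds (vis-viva v² = GM(2/r − 1/a_t)): v₁ᵗ = 485391 m/s, v₂ᵗ = 57445 m/s.
(a) ΔV₁ = |v₁ᵗ − v₁| ≈ 1.224e+05 m/s = 122.4 km/s.
(b) ΔV₂ = |v₂ − v₂ᵗ| ≈ 6.742e+04 m/s = 67.42 km/s.
(c) ΔV_total = ΔV₁ + ΔV₂ ≈ 1.898e+05 m/s = 189.8 km/s.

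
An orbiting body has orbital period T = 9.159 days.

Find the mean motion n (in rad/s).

Convert to SI: T = 9.159 days = 791338 s.
n = 2π / T.
n = 2π / 791338 s ≈ 7.94e-06 rad/s.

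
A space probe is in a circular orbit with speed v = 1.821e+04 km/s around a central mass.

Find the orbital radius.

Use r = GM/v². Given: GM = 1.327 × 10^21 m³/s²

Convert to SI: v = 1.821e+04 km/s = 1.821e+07 m/s.
For a circular orbit, v² = GM / r, so r = GM / v².
r = 1.327e+21 / (1.821e+07)² m ≈ 4.002e+06 m = 4.002 Mm.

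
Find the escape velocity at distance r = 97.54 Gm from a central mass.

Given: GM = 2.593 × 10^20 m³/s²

Convert to SI: r = 97.54 Gm = 9.754e+10 m.
Escape velocity comes from setting total energy to zero: ½v² − GM/r = 0 ⇒ v_esc = √(2GM / r).
v_esc = √(2 · 2.593e+20 / 9.754e+10) m/s ≈ 7.292e+04 m/s = 72.92 km/s.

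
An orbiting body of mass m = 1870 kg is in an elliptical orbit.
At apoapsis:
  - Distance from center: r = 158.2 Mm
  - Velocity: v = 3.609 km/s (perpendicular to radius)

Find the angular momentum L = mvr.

Convert to SI: r = 158.2 Mm = 1.582e+08 m; v = 3.609 km/s = 3609 m/s.
Since v is perpendicular to r, L = m · v · r.
L = 1870 · 3609 · 1.582e+08 kg·m²/s ≈ 1.068e+15 kg·m²/s.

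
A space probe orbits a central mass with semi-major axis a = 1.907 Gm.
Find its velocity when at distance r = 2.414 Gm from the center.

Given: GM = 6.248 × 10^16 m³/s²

Convert to SI: a = 1.907 Gm = 1.907e+09 m; r = 2.414 Gm = 2.414e+09 m.
Vis-viva: v = √(GM · (2/r − 1/a)).
2/r − 1/a = 2/2.414e+09 − 1/1.907e+09 = 3.04117e-10 m⁻¹.
v = √(6.248e+16 · 3.04117e-10) m/s ≈ 4359 m/s = 4.359 km/s.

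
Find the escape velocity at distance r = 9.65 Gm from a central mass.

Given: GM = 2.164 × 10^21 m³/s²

Convert to SI: r = 9.65 Gm = 9.65e+09 m.
Escape velocity comes from setting total energy to zero: ½v² − GM/r = 0 ⇒ v_esc = √(2GM / r).
v_esc = √(2 · 2.164e+21 / 9.65e+09) m/s ≈ 6.697e+05 m/s = 669.7 km/s.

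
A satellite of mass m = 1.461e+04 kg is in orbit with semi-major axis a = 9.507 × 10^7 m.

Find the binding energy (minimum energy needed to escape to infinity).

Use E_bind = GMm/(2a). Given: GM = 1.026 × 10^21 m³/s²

Total orbital energy is E = −GMm/(2a); binding energy is E_bind = −E = GMm/(2a).
E_bind = 1.026e+21 · 1.461e+04 / (2 · 9.507e+07) J ≈ 7.884e+16 J = 78.84 PJ.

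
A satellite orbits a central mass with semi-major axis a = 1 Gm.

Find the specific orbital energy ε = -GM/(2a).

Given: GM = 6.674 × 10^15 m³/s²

Convert to SI: a = 1 Gm = 1e+09 m.
ε = −GM / (2a).
ε = −6.674e+15 / (2 · 1e+09) J/kg ≈ -3.337e+06 J/kg = -3.337 MJ/kg.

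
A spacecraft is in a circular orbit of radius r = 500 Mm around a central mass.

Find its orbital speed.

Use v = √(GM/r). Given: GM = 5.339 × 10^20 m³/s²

Convert to SI: r = 500 Mm = 5e+08 m.
For a circular orbit, gravity supplies the centripetal force, so v = √(GM / r).
v = √(5.339e+20 / 5e+08) m/s ≈ 1.033e+06 m/s = 1033 km/s.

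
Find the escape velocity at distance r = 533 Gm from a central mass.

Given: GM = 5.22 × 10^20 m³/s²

Convert to SI: r = 533 Gm = 5.33e+11 m.
Escape velocity comes from setting total energy to zero: ½v² − GM/r = 0 ⇒ v_esc = √(2GM / r).
v_esc = √(2 · 5.22e+20 / 5.33e+11) m/s ≈ 4.426e+04 m/s = 44.26 km/s.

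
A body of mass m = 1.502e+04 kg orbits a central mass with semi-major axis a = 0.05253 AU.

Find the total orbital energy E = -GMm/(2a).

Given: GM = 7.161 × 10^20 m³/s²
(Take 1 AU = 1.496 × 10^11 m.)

Convert to SI: a = 0.05253 AU = 7.85849e+09 m.
E = −GMm / (2a).
E = −7.161e+20 · 1.502e+04 / (2 · 7.85849e+09) J ≈ -6.843e+14 J = -684.3 TJ.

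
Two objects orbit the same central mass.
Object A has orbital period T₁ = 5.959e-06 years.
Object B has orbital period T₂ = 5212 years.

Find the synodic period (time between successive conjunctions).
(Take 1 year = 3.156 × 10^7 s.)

Convert to SI: T₁ = 5.959e-06 years = 188.066 s; T₂ = 5212 years = 1.64491e+11 s.
T_syn = |T₁ · T₂ / (T₁ − T₂)|.
T_syn = |188.066 · 1.64491e+11 / (188.066 − 1.64491e+11)| s ≈ 188.1 s = 5.959e-06 years.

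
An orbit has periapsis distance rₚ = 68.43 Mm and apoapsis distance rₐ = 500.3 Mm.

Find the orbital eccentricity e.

Convert to SI: rₚ = 68.43 Mm = 6.843e+07 m; rₐ = 500.3 Mm = 5.003e+08 m.
e = (rₐ − rₚ) / (rₐ + rₚ).
e = (5.003e+08 − 6.843e+07) / (5.003e+08 + 6.843e+07) = 4.3187e+08 / 5.6873e+08 ≈ 0.7594.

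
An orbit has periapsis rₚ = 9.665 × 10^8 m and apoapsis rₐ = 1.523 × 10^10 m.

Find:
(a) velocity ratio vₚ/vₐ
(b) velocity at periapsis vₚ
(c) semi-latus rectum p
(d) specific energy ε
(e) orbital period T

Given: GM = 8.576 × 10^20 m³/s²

(a) Conservation of angular momentum (rₚvₚ = rₐvₐ) gives vₚ/vₐ = rₐ/rₚ = 1.523e+10/9.665e+08 ≈ 15.76
(b) With a = (rₚ + rₐ)/2 = 8.09825e+09 m, vₚ = √(GM (2/rₚ − 1/a)) = √(8.576e+20 · (2/9.665e+08 − 1/8.09825e+09)) m/s ≈ 1.292e+06 m/s
(c) From a = (rₚ + rₐ)/2 = 8.09825e+09 m and e = (rₐ − rₚ)/(rₐ + rₚ) = 0.880653, p = a(1 − e²) = 8.09825e+09 · (1 − (0.880653)²) ≈ 1.818e+09 m
(d) With a = (rₚ + rₐ)/2 = 8.09825e+09 m, ε = −GM/(2a) = −8.576e+20/(2 · 8.09825e+09) J/kg ≈ -5.295e+10 J/kg
(e) With a = (rₚ + rₐ)/2 = 8.09825e+09 m, T = 2π √(a³/GM) = 2π √((8.09825e+09)³/8.576e+20) s ≈ 1.564e+05 s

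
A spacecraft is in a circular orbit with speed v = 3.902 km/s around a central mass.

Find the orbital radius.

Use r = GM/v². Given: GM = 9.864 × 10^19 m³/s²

Convert to SI: v = 3.902 km/s = 3902 m/s.
For a circular orbit, v² = GM / r, so r = GM / v².
r = 9.864e+19 / (3902)² m ≈ 6.479e+12 m = 6.479 Tm.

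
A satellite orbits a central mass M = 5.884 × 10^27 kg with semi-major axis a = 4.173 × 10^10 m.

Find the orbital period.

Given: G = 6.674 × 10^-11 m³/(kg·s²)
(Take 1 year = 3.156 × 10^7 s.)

GM = G · M = 6.674e-11 · 5.884e+27 = 3.92698e+17 m³/s².
Kepler's third law: T = 2π √(a³ / GM).
Substituting a = 4.173e+10 m and GM = 3.92698e+17 m³/s²:
T = 2π √((4.173e+10)³ / 3.92698e+17) s
T ≈ 8.547e+07 s = 2.708 years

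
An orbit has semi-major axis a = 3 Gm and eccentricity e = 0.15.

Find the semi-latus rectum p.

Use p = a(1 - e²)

Convert to SI: a = 3 Gm = 3e+09 m.
p = a (1 − e²).
p = 3e+09 · (1 − (0.15)²) = 3e+09 · 0.9775 ≈ 2.932e+09 m = 2.933 Gm.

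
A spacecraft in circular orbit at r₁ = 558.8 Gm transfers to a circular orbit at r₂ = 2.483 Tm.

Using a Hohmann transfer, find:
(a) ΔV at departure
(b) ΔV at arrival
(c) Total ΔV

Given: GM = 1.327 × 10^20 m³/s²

Convert to SI: r₁ = 558.8 Gm = 5.588e+11 m; r₂ = 2.483 Tm = 2.483e+12 m.
Transfer semi-major axis: a_t = (r₁ + r₂)/2 = (5.588e+11 + 2.483e+12)/2 = 1.5209e+12 m.
Circular speeds: v₁ = √(GM/r₁) = 15410.2 m/s, v₂ = √(GM/r₂) = 7310.5 m/s.
Transfer speeds (vis-viva v² = GM(2/r − 1/a_t)): v₁ᵗ = 19690 m/s, v₂ᵗ = 4431.24 m/s.
(a) ΔV₁ = |v₁ᵗ − v₁| ≈ 4280 m/s = 4.28 km/s.
(b) ΔV₂ = |v₂ − v₂ᵗ| ≈ 2879 m/s = 2.879 km/s.
(c) ΔV_total = ΔV₁ + ΔV₂ ≈ 7159 m/s = 7.159 km/s.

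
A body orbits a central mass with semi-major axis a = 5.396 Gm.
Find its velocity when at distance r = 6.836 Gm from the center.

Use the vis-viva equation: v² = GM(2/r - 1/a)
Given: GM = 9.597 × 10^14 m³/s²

Convert to SI: a = 5.396 Gm = 5.396e+09 m; r = 6.836 Gm = 6.836e+09 m.
Vis-viva: v = √(GM · (2/r − 1/a)).
2/r − 1/a = 2/6.836e+09 − 1/5.396e+09 = 1.07246e-10 m⁻¹.
v = √(9.597e+14 · 1.07246e-10) m/s ≈ 320.8 m/s = 320.8 m/s.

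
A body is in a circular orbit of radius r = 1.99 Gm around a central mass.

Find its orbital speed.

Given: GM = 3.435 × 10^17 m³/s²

Convert to SI: r = 1.99 Gm = 1.99e+09 m.
For a circular orbit, gravity supplies the centripetal force, so v = √(GM / r).
v = √(3.435e+17 / 1.99e+09) m/s ≈ 1.314e+04 m/s = 13.14 km/s.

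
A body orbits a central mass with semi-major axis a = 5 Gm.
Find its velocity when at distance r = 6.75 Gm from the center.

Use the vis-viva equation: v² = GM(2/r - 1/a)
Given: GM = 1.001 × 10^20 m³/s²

Convert to SI: a = 5 Gm = 5e+09 m; r = 6.75 Gm = 6.75e+09 m.
Vis-viva: v = √(GM · (2/r − 1/a)).
2/r − 1/a = 2/6.75e+09 − 1/5e+09 = 9.62963e-11 m⁻¹.
v = √(1.001e+20 · 9.62963e-11) m/s ≈ 9.818e+04 m/s = 98.18 km/s.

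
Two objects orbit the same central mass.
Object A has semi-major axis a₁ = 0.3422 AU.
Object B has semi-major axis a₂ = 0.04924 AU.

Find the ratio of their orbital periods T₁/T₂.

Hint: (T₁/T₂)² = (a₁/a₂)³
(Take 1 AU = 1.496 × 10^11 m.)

Convert to SI: a₁ = 0.3422 AU = 5.11931e+10 m; a₂ = 0.04924 AU = 7.3663e+09 m.
From Kepler's third law, (T₁/T₂)² = (a₁/a₂)³, so T₁/T₂ = (a₁/a₂)^(3/2).
a₁/a₂ = 5.11931e+10 / 7.3663e+09 = 6.94963.
T₁/T₂ = (6.94963)^(3/2) ≈ 18.32.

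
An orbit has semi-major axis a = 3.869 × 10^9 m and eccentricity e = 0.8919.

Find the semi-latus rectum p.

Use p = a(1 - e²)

p = a (1 − e²).
p = 3.869e+09 · (1 − (0.8919)²) = 3.869e+09 · 0.204514 ≈ 7.913e+08 m = 7.913 × 10^8 m.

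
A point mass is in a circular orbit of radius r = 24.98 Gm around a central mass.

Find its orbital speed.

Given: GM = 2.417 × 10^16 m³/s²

Convert to SI: r = 24.98 Gm = 2.498e+10 m.
For a circular orbit, gravity supplies the centripetal force, so v = √(GM / r).
v = √(2.417e+16 / 2.498e+10) m/s ≈ 983.7 m/s = 983.7 m/s.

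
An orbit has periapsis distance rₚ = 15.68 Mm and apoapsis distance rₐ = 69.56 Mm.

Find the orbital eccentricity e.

Convert to SI: rₚ = 15.68 Mm = 1.568e+07 m; rₐ = 69.56 Mm = 6.956e+07 m.
e = (rₐ − rₚ) / (rₐ + rₚ).
e = (6.956e+07 − 1.568e+07) / (6.956e+07 + 1.568e+07) = 5.388e+07 / 8.524e+07 ≈ 0.6321.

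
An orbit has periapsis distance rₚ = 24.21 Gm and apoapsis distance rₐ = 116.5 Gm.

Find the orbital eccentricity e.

Convert to SI: rₚ = 24.21 Gm = 2.421e+10 m; rₐ = 116.5 Gm = 1.165e+11 m.
e = (rₐ − rₚ) / (rₐ + rₚ).
e = (1.165e+11 − 2.421e+10) / (1.165e+11 + 2.421e+10) = 9.229e+10 / 1.4071e+11 ≈ 0.6559.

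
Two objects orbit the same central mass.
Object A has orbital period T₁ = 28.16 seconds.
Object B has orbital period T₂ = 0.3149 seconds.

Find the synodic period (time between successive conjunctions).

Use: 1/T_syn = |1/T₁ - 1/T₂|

T_syn = |T₁ · T₂ / (T₁ − T₂)|.
T_syn = |28.16 · 0.3149 / (28.16 − 0.3149)| s ≈ 0.3185 s = 0.3185 seconds.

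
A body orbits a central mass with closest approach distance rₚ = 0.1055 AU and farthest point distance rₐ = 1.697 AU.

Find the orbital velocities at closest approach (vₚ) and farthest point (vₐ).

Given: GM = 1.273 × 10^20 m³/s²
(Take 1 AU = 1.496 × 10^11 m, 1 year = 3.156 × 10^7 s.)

Convert to SI: rₚ = 0.1055 AU = 1.57828e+10 m; rₐ = 1.697 AU = 2.53871e+11 m.
Use the vis-viva equation v² = GM(2/r − 1/a) with a = (rₚ + rₐ)/2 = (1.57828e+10 + 2.53871e+11)/2 = 1.34827e+11 m.
vₚ = √(GM · (2/rₚ − 1/a)) = √(1.273e+20 · (2/1.57828e+10 − 1/1.34827e+11)) m/s ≈ 1.232e+05 m/s = 26 AU/year.
vₐ = √(GM · (2/rₐ − 1/a)) = √(1.273e+20 · (2/2.53871e+11 − 1/1.34827e+11)) m/s ≈ 7661 m/s = 1.616 AU/year.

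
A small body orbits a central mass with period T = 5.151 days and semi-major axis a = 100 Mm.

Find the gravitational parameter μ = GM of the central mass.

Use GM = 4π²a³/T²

Convert to SI: T = 5.151 days = 445046 s; a = 100 Mm = 1e+08 m.
GM = 4π² · a³ / T².
GM = 4π² · (1e+08)³ / (445046)² m³/s² ≈ 1.993e+14 m³/s² = 1.993 × 10^14 m³/s².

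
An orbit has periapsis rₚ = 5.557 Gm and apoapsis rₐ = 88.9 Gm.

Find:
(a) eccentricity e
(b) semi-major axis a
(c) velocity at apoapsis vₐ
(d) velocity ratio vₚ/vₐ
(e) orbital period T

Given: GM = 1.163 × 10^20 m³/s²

Convert to SI: rₚ = 5.557 Gm = 5.557e+09 m; rₐ = 88.9 Gm = 8.89e+10 m.
(a) e = (rₐ − rₚ)/(rₐ + rₚ) = (8.89e+10 − 5.557e+09)/(8.89e+10 + 5.557e+09) ≈ 0.8823
(b) a = (rₚ + rₐ)/2 = (5.557e+09 + 8.89e+10)/2 ≈ 4.723e+10 m
(c) With a = (rₚ + rₐ)/2 = 4.72285e+10 m, vₐ = √(GM (2/rₐ − 1/a)) = √(1.163e+20 · (2/8.89e+10 − 1/4.72285e+10)) m/s ≈ 1.241e+04 m/s
(d) Conservation of angular momentum (rₚvₚ = rₐvₐ) gives vₚ/vₐ = rₐ/rₚ = 8.89e+10/5.557e+09 ≈ 16
(e) With a = (rₚ + rₐ)/2 = 4.72285e+10 m, T = 2π √(a³/GM) = 2π √((4.72285e+10)³/1.163e+20) s ≈ 5.98e+06 s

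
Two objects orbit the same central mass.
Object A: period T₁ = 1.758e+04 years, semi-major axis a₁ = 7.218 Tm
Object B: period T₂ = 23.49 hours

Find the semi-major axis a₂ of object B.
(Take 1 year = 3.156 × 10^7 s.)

Convert to SI: T₁ = 1.758e+04 years = 5.54825e+11 s; a₁ = 7.218 Tm = 7.218e+12 m; T₂ = 23.49 hours = 84564 s.
Kepler's third law: (T₁/T₂)² = (a₁/a₂)³ ⇒ a₂ = a₁ · (T₂/T₁)^(2/3).
T₂/T₁ = 84564 / 5.54825e+11 = 1.52416e-07.
a₂ = 7.218e+12 · (1.52416e-07)^(2/3) m ≈ 2.06e+08 m = 206 Mm.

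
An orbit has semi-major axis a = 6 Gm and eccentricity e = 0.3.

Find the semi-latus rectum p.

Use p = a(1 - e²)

Convert to SI: a = 6 Gm = 6e+09 m.
p = a (1 − e²).
p = 6e+09 · (1 − (0.3)²) = 6e+09 · 0.91 ≈ 5.46e+09 m = 5.46 Gm.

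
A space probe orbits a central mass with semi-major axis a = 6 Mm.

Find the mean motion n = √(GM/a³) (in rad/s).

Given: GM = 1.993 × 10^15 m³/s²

Convert to SI: a = 6 Mm = 6e+06 m.
n = √(GM / a³).
n = √(1.993e+15 / (6e+06)³) rad/s ≈ 0.003038 rad/s.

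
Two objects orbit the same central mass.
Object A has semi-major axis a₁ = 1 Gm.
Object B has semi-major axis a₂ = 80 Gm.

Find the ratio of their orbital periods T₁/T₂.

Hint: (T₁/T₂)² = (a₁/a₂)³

Convert to SI: a₁ = 1 Gm = 1e+09 m; a₂ = 80 Gm = 8e+10 m.
From Kepler's third law, (T₁/T₂)² = (a₁/a₂)³, so T₁/T₂ = (a₁/a₂)^(3/2).
a₁/a₂ = 1e+09 / 8e+10 = 0.0125.
T₁/T₂ = (0.0125)^(3/2) ≈ 0.001398.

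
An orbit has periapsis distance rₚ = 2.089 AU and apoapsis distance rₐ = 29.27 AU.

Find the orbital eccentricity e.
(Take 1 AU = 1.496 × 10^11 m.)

Convert to SI: rₚ = 2.089 AU = 3.12514e+11 m; rₐ = 29.27 AU = 4.37879e+12 m.
e = (rₐ − rₚ) / (rₐ + rₚ).
e = (4.37879e+12 − 3.12514e+11) / (4.37879e+12 + 3.12514e+11) = 4.06628e+12 / 4.69131e+12 ≈ 0.8668.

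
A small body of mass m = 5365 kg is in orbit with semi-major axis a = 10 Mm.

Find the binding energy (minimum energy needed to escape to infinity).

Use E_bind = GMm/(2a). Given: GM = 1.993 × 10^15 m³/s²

Convert to SI: a = 10 Mm = 1e+07 m.
Total orbital energy is E = −GMm/(2a); binding energy is E_bind = −E = GMm/(2a).
E_bind = 1.993e+15 · 5365 / (2 · 1e+07) J ≈ 5.346e+11 J = 534.6 GJ.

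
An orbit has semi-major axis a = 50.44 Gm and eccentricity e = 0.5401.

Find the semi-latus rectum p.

Convert to SI: a = 50.44 Gm = 5.044e+10 m.
p = a (1 − e²).
p = 5.044e+10 · (1 − (0.5401)²) = 5.044e+10 · 0.708292 ≈ 3.573e+10 m = 35.73 Gm.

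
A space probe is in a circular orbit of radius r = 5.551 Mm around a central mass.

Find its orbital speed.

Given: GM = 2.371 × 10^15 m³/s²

Convert to SI: r = 5.551 Mm = 5.551e+06 m.
For a circular orbit, gravity supplies the centripetal force, so v = √(GM / r).
v = √(2.371e+15 / 5.551e+06) m/s ≈ 2.067e+04 m/s = 20.67 km/s.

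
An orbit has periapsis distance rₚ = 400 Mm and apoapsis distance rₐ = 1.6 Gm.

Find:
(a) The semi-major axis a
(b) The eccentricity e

Convert to SI: rₚ = 400 Mm = 4e+08 m; rₐ = 1.6 Gm = 1.6e+09 m.
(a) a = (rₚ + rₐ) / 2 = (4e+08 + 1.6e+09) / 2 ≈ 1e+09 m = 1 Gm.
(b) e = (rₐ − rₚ) / (rₐ + rₚ) = (1.6e+09 − 4e+08) / (1.6e+09 + 4e+08) ≈ 0.6.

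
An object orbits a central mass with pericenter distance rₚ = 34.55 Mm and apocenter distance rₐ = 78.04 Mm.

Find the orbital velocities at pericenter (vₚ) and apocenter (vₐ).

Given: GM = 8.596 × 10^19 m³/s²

Convert to SI: rₚ = 34.55 Mm = 3.455e+07 m; rₐ = 78.04 Mm = 7.804e+07 m.
Use the vis-viva equation v² = GM(2/r − 1/a) with a = (rₚ + rₐ)/2 = (3.455e+07 + 7.804e+07)/2 = 5.6295e+07 m.
vₚ = √(GM · (2/rₚ − 1/a)) = √(8.596e+19 · (2/3.455e+07 − 1/5.6295e+07)) m/s ≈ 1.857e+06 m/s = 1857 km/s.
vₐ = √(GM · (2/rₐ − 1/a)) = √(8.596e+19 · (2/7.804e+07 − 1/5.6295e+07)) m/s ≈ 8.222e+05 m/s = 822.2 km/s.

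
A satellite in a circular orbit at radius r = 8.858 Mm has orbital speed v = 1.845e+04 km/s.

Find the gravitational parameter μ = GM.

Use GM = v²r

Convert to SI: r = 8.858 Mm = 8.858e+06 m; v = 1.845e+04 km/s = 1.845e+07 m/s.
For a circular orbit v² = GM/r, so GM = v² · r.
GM = (1.845e+07)² · 8.858e+06 m³/s² ≈ 3.015e+21 m³/s² = 3.015 × 10^21 m³/s².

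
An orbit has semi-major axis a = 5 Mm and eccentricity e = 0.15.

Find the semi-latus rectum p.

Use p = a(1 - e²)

Convert to SI: a = 5 Mm = 5e+06 m.
p = a (1 − e²).
p = 5e+06 · (1 − (0.15)²) = 5e+06 · 0.9775 ≈ 4.888e+06 m = 4.888 Mm.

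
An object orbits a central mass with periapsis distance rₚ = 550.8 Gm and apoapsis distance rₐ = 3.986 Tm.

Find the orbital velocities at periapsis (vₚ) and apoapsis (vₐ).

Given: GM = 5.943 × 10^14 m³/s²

Convert to SI: rₚ = 550.8 Gm = 5.508e+11 m; rₐ = 3.986 Tm = 3.986e+12 m.
Use the vis-viva equation v² = GM(2/r − 1/a) with a = (rₚ + rₐ)/2 = (5.508e+11 + 3.986e+12)/2 = 2.2684e+12 m.
vₚ = √(GM · (2/rₚ − 1/a)) = √(5.943e+14 · (2/5.508e+11 − 1/2.2684e+12)) m/s ≈ 43.54 m/s = 43.54 m/s.
vₐ = √(GM · (2/rₐ − 1/a)) = √(5.943e+14 · (2/3.986e+12 − 1/2.2684e+12)) m/s ≈ 6.017 m/s = 6.017 m/s.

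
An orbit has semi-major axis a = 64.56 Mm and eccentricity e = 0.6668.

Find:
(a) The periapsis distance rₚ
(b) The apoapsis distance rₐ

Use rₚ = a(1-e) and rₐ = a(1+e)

Convert to SI: a = 64.56 Mm = 6.456e+07 m.
(a) rₚ = a(1 − e) = 6.456e+07 · (1 − 0.6668) = 6.456e+07 · 0.3332 ≈ 2.151e+07 m = 21.51 Mm.
(b) rₐ = a(1 + e) = 6.456e+07 · (1 + 0.6668) = 6.456e+07 · 1.6668 ≈ 1.076e+08 m = 107.6 Mm.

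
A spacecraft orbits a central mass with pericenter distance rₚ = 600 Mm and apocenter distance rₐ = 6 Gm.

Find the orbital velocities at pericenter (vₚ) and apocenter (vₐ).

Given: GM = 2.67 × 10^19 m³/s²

Convert to SI: rₚ = 600 Mm = 6e+08 m; rₐ = 6 Gm = 6e+09 m.
Use the vis-viva equation v² = GM(2/r − 1/a) with a = (rₚ + rₐ)/2 = (6e+08 + 6e+09)/2 = 3.3e+09 m.
vₚ = √(GM · (2/rₚ − 1/a)) = √(2.67e+19 · (2/6e+08 − 1/3.3e+09)) m/s ≈ 2.844e+05 m/s = 284.4 km/s.
vₐ = √(GM · (2/rₐ − 1/a)) = √(2.67e+19 · (2/6e+09 − 1/3.3e+09)) m/s ≈ 2.844e+04 m/s = 28.44 km/s.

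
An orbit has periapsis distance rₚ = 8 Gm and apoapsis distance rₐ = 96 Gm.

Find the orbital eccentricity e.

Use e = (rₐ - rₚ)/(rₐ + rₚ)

Convert to SI: rₚ = 8 Gm = 8e+09 m; rₐ = 96 Gm = 9.6e+10 m.
e = (rₐ − rₚ) / (rₐ + rₚ).
e = (9.6e+10 − 8e+09) / (9.6e+10 + 8e+09) = 8.8e+10 / 1.04e+11 ≈ 0.8462.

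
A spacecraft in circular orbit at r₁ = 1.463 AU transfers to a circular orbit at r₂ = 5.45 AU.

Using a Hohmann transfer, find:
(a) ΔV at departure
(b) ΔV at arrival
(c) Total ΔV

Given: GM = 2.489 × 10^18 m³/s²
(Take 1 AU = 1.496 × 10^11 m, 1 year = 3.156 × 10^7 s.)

Convert to SI: r₁ = 1.463 AU = 2.18865e+11 m; r₂ = 5.45 AU = 8.1532e+11 m.
Transfer semi-major axis: a_t = (r₁ + r₂)/2 = (2.18865e+11 + 8.1532e+11)/2 = 5.17092e+11 m.
Circular speeds: v₁ = √(GM/r₁) = 3372.29 m/s, v₂ = √(GM/r₂) = 1747.22 m/s.
Transfer speeds (vis-viva v² = GM(2/r − 1/a_t)): v₁ᵗ = 4234.52 m/s, v₂ᵗ = 1136.72 m/s.
(a) ΔV₁ = |v₁ᵗ − v₁| ≈ 862.2 m/s = 0.1819 AU/year.
(b) ΔV₂ = |v₂ − v₂ᵗ| ≈ 610.5 m/s = 0.1288 AU/year.
(c) ΔV_total = ΔV₁ + ΔV₂ ≈ 1473 m/s = 0.3107 AU/year.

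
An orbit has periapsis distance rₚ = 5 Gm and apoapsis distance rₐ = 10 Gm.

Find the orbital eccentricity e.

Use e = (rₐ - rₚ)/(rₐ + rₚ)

Convert to SI: rₚ = 5 Gm = 5e+09 m; rₐ = 10 Gm = 1e+10 m.
e = (rₐ − rₚ) / (rₐ + rₚ).
e = (1e+10 − 5e+09) / (1e+10 + 5e+09) = 5e+09 / 1.5e+10 ≈ 0.3333.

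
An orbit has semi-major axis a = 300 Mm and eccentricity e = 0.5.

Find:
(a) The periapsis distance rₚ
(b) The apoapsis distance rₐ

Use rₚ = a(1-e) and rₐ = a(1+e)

Convert to SI: a = 300 Mm = 3e+08 m.
(a) rₚ = a(1 − e) = 3e+08 · (1 − 0.5) = 3e+08 · 0.5 ≈ 1.5e+08 m = 150 Mm.
(b) rₐ = a(1 + e) = 3e+08 · (1 + 0.5) = 3e+08 · 1.5 ≈ 4.5e+08 m = 450 Mm.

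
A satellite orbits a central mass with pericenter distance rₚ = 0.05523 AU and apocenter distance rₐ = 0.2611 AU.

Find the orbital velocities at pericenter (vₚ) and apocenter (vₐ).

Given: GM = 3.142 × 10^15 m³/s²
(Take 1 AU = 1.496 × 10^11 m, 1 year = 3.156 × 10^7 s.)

Convert to SI: rₚ = 0.05523 AU = 8.26241e+09 m; rₐ = 0.2611 AU = 3.90606e+10 m.
Use the vis-viva equation v² = GM(2/r − 1/a) with a = (rₚ + rₐ)/2 = (8.26241e+09 + 3.90606e+10)/2 = 2.36615e+10 m.
vₚ = √(GM · (2/rₚ − 1/a)) = √(3.142e+15 · (2/8.26241e+09 − 1/2.36615e+10)) m/s ≈ 792.3 m/s = 0.1671 AU/year.
vₐ = √(GM · (2/rₐ − 1/a)) = √(3.142e+15 · (2/3.90606e+10 − 1/2.36615e+10)) m/s ≈ 167.6 m/s = 0.03536 AU/year.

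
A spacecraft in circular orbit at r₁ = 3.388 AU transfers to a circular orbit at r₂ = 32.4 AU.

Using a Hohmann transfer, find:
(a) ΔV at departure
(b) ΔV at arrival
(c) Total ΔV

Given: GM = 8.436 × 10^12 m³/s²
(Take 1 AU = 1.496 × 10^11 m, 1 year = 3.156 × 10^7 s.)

Convert to SI: r₁ = 3.388 AU = 5.06845e+11 m; r₂ = 32.4 AU = 4.84704e+12 m.
Transfer semi-major axis: a_t = (r₁ + r₂)/2 = (5.06845e+11 + 4.84704e+12)/2 = 2.67694e+12 m.
Circular speeds: v₁ = √(GM/r₁) = 4.07972 m/s, v₂ = √(GM/r₂) = 1.31926 m/s.
Transfer speeds (vis-viva v² = GM(2/r − 1/a_t)): v₁ᵗ = 5.48971 m/s, v₂ᵗ = 0.574048 m/s.
(a) ΔV₁ = |v₁ᵗ − v₁| ≈ 1.41 m/s = 0.0002975 AU/year.
(b) ΔV₂ = |v₂ − v₂ᵗ| ≈ 0.7452 m/s = 0.0001572 AU/year.
(c) ΔV_total = ΔV₁ + ΔV₂ ≈ 2.155 m/s = 0.0004547 AU/year.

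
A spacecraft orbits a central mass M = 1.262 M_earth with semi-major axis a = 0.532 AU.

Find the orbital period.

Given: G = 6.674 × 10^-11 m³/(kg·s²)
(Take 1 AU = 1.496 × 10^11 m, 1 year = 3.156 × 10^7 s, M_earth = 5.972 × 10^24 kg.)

Convert to SI: a = 0.532 AU = 7.95872e+10 m; M = 1.262 M_earth = 7.53666e+24 kg.
GM = G · M = 6.674e-11 · 7.53666e+24 = 5.02997e+14 m³/s².
Kepler's third law: T = 2π √(a³ / GM).
Substituting a = 7.95872e+10 m and GM = 5.02997e+14 m³/s²:
T = 2π √((7.95872e+10)³ / 5.02997e+14) s
T ≈ 6.29e+09 s = 199.3 years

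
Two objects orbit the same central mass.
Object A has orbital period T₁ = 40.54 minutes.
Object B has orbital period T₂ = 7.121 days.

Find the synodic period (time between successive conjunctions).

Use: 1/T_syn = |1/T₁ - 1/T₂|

Convert to SI: T₁ = 40.54 minutes = 2432.4 s; T₂ = 7.121 days = 615254 s.
T_syn = |T₁ · T₂ / (T₁ − T₂)|.
T_syn = |2432.4 · 615254 / (2432.4 − 615254)| s ≈ 2442 s = 40.7 minutes.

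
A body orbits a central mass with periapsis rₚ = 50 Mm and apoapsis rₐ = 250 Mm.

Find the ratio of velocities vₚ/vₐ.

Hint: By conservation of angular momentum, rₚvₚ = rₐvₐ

Convert to SI: rₚ = 50 Mm = 5e+07 m; rₐ = 250 Mm = 2.5e+08 m.
Conservation of angular momentum gives rₚvₚ = rₐvₐ, so vₚ/vₐ = rₐ/rₚ.
vₚ/vₐ = 2.5e+08 / 5e+07 ≈ 5.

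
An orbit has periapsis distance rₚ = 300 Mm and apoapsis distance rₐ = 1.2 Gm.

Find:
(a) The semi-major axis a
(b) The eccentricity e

Convert to SI: rₚ = 300 Mm = 3e+08 m; rₐ = 1.2 Gm = 1.2e+09 m.
(a) a = (rₚ + rₐ) / 2 = (3e+08 + 1.2e+09) / 2 ≈ 7.5e+08 m = 750 Mm.
(b) e = (rₐ − rₚ) / (rₐ + rₚ) = (1.2e+09 − 3e+08) / (1.2e+09 + 3e+08) ≈ 0.6.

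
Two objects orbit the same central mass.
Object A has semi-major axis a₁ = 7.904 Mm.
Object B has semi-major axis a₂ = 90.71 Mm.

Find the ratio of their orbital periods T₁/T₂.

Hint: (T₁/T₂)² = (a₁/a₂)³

Convert to SI: a₁ = 7.904 Mm = 7.904e+06 m; a₂ = 90.71 Mm = 9.071e+07 m.
From Kepler's third law, (T₁/T₂)² = (a₁/a₂)³, so T₁/T₂ = (a₁/a₂)^(3/2).
a₁/a₂ = 7.904e+06 / 9.071e+07 = 0.0871348.
T₁/T₂ = (0.0871348)^(3/2) ≈ 0.02572.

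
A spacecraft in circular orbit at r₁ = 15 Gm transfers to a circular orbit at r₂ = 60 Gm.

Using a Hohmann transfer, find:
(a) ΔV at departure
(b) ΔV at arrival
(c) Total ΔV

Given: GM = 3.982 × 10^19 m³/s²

Convert to SI: r₁ = 15 Gm = 1.5e+10 m; r₂ = 60 Gm = 6e+10 m.
Transfer semi-major axis: a_t = (r₁ + r₂)/2 = (1.5e+10 + 6e+10)/2 = 3.75e+10 m.
Circular speeds: v₁ = √(GM/r₁) = 51523.5 m/s, v₂ = √(GM/r₂) = 25761.7 m/s.
Transfer speeds (vis-viva v² = GM(2/r − 1/a_t)): v₁ᵗ = 65172.6 m/s, v₂ᵗ = 16293.1 m/s.
(a) ΔV₁ = |v₁ᵗ − v₁| ≈ 1.365e+04 m/s = 13.65 km/s.
(b) ΔV₂ = |v₂ − v₂ᵗ| ≈ 9469 m/s = 9.469 km/s.
(c) ΔV_total = ΔV₁ + ΔV₂ ≈ 2.312e+04 m/s = 23.12 km/s.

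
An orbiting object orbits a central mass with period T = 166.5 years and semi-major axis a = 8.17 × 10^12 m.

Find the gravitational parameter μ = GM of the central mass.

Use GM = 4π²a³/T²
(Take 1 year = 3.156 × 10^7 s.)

Convert to SI: T = 166.5 years = 5.25474e+09 s.
GM = 4π² · a³ / T².
GM = 4π² · (8.17e+12)³ / (5.25474e+09)² m³/s² ≈ 7.797e+20 m³/s² = 7.797 × 10^20 m³/s².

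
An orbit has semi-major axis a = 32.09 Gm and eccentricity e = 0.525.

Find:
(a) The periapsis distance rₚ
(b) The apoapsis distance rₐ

Convert to SI: a = 32.09 Gm = 3.209e+10 m.
(a) rₚ = a(1 − e) = 3.209e+10 · (1 − 0.525) = 3.209e+10 · 0.475 ≈ 1.524e+10 m = 15.24 Gm.
(b) rₐ = a(1 + e) = 3.209e+10 · (1 + 0.525) = 3.209e+10 · 1.525 ≈ 4.894e+10 m = 48.94 Gm.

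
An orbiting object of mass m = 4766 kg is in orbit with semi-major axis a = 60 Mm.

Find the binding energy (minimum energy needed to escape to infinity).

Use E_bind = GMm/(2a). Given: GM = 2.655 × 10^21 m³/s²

Convert to SI: a = 60 Mm = 6e+07 m.
Total orbital energy is E = −GMm/(2a); binding energy is E_bind = −E = GMm/(2a).
E_bind = 2.655e+21 · 4766 / (2 · 6e+07) J ≈ 1.054e+17 J = 105.4 PJ.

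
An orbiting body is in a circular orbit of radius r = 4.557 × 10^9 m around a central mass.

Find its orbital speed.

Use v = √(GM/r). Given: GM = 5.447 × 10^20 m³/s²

For a circular orbit, gravity supplies the centripetal force, so v = √(GM / r).
v = √(5.447e+20 / 4.557e+09) m/s ≈ 3.457e+05 m/s = 345.7 km/s.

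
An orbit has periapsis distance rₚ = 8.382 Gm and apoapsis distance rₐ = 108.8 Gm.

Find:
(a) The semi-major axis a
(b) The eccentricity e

Convert to SI: rₚ = 8.382 Gm = 8.382e+09 m; rₐ = 108.8 Gm = 1.088e+11 m.
(a) a = (rₚ + rₐ) / 2 = (8.382e+09 + 1.088e+11) / 2 ≈ 5.859e+10 m = 58.59 Gm.
(b) e = (rₐ − rₚ) / (rₐ + rₚ) = (1.088e+11 − 8.382e+09) / (1.088e+11 + 8.382e+09) ≈ 0.8569.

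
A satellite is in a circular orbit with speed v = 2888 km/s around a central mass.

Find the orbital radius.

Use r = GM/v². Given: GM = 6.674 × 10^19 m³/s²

Convert to SI: v = 2888 km/s = 2.888e+06 m/s.
For a circular orbit, v² = GM / r, so r = GM / v².
r = 6.674e+19 / (2.888e+06)² m ≈ 8.002e+06 m = 8.002 Mm.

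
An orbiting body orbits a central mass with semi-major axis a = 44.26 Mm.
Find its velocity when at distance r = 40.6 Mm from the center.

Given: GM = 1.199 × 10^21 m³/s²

Convert to SI: a = 44.26 Mm = 4.426e+07 m; r = 40.6 Mm = 4.06e+07 m.
Vis-viva: v = √(GM · (2/r − 1/a)).
2/r − 1/a = 2/4.06e+07 − 1/4.426e+07 = 2.66673e-08 m⁻¹.
v = √(1.199e+21 · 2.66673e-08) m/s ≈ 5.655e+06 m/s = 5655 km/s.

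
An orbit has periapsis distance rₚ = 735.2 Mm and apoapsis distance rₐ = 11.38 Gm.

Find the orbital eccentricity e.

Convert to SI: rₚ = 735.2 Mm = 7.352e+08 m; rₐ = 11.38 Gm = 1.138e+10 m.
e = (rₐ − rₚ) / (rₐ + rₚ).
e = (1.138e+10 − 7.352e+08) / (1.138e+10 + 7.352e+08) = 1.06448e+10 / 1.21152e+10 ≈ 0.8786.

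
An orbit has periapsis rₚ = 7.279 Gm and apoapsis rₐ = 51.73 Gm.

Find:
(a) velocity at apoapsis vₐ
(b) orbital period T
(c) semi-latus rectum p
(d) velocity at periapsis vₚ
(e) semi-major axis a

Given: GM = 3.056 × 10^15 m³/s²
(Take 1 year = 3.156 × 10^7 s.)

Convert to SI: rₚ = 7.279 Gm = 7.279e+09 m; rₐ = 51.73 Gm = 5.173e+10 m.
(a) With a = (rₚ + rₐ)/2 = 2.95045e+10 m, vₐ = √(GM (2/rₐ − 1/a)) = √(3.056e+15 · (2/5.173e+10 − 1/2.95045e+10)) m/s ≈ 120.7 m/s
(b) With a = (rₚ + rₐ)/2 = 2.95045e+10 m, T = 2π √(a³/GM) = 2π √((2.95045e+10)³/3.056e+15) s ≈ 5.76e+08 s
(c) From a = (rₚ + rₐ)/2 = 2.95045e+10 m and e = (rₐ − rₚ)/(rₐ + rₚ) = 0.753292, p = a(1 − e²) = 2.95045e+10 · (1 − (0.753292)²) ≈ 1.276e+10 m
(d) With a = (rₚ + rₐ)/2 = 2.95045e+10 m, vₚ = √(GM (2/rₚ − 1/a)) = √(3.056e+15 · (2/7.279e+09 − 1/2.95045e+10)) m/s ≈ 858 m/s
(e) a = (rₚ + rₐ)/2 = (7.279e+09 + 5.173e+10)/2 ≈ 2.95e+10 m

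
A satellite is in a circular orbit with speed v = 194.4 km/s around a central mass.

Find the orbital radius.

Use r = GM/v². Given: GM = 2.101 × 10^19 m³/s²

Convert to SI: v = 194.4 km/s = 194400 m/s.
For a circular orbit, v² = GM / r, so r = GM / v².
r = 2.101e+19 / (194400)² m ≈ 5.559e+08 m = 5.559 × 10^8 m.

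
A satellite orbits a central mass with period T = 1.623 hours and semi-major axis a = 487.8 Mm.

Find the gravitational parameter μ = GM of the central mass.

Convert to SI: T = 1.623 hours = 5842.8 s; a = 487.8 Mm = 4.878e+08 m.
GM = 4π² · a³ / T².
GM = 4π² · (4.878e+08)³ / (5842.8)² m³/s² ≈ 1.342e+20 m³/s² = 1.342 × 10^20 m³/s².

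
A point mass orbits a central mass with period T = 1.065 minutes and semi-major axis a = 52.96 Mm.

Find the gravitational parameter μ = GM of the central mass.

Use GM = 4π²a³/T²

Convert to SI: T = 1.065 minutes = 63.9 s; a = 52.96 Mm = 5.296e+07 m.
GM = 4π² · a³ / T².
GM = 4π² · (5.296e+07)³ / (63.9)² m³/s² ≈ 1.436e+21 m³/s² = 1.436 × 10^21 m³/s².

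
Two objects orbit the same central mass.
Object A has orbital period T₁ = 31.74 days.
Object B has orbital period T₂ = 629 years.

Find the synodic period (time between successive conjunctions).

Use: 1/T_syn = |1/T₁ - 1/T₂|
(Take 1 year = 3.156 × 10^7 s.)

Convert to SI: T₁ = 31.74 days = 2.74234e+06 s; T₂ = 629 years = 1.98512e+10 s.
T_syn = |T₁ · T₂ / (T₁ − T₂)|.
T_syn = |2.74234e+06 · 1.98512e+10 / (2.74234e+06 − 1.98512e+10)| s ≈ 2.743e+06 s = 31.74 days.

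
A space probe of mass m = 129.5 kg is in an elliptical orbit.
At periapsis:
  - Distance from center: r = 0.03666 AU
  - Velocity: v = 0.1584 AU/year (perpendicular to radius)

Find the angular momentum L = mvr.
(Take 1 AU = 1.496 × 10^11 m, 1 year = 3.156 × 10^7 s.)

Convert to SI: r = 0.03666 AU = 5.48434e+09 m; v = 0.1584 AU/year = 750.844 m/s.
Since v is perpendicular to r, L = m · v · r.
L = 129.5 · 750.844 · 5.48434e+09 kg·m²/s ≈ 5.333e+14 kg·m²/s.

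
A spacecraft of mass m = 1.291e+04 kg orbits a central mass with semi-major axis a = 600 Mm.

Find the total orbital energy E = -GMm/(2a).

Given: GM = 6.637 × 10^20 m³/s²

Convert to SI: a = 600 Mm = 6e+08 m.
E = −GMm / (2a).
E = −6.637e+20 · 1.291e+04 / (2 · 6e+08) J ≈ -7.14e+15 J = -7.14 PJ.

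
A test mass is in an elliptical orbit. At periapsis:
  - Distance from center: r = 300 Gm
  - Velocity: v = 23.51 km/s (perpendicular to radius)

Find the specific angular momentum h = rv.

Convert to SI: r = 300 Gm = 3e+11 m; v = 23.51 km/s = 23510 m/s.
With v perpendicular to r, h = r · v.
h = 3e+11 · 23510 m²/s ≈ 7.053e+15 m²/s.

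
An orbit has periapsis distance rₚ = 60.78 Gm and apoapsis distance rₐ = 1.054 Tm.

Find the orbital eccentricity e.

Convert to SI: rₚ = 60.78 Gm = 6.078e+10 m; rₐ = 1.054 Tm = 1.054e+12 m.
e = (rₐ − rₚ) / (rₐ + rₚ).
e = (1.054e+12 − 6.078e+10) / (1.054e+12 + 6.078e+10) = 9.9322e+11 / 1.11478e+12 ≈ 0.891.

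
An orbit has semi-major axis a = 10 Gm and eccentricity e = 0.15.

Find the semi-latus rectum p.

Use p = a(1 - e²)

Convert to SI: a = 10 Gm = 1e+10 m.
p = a (1 − e²).
p = 1e+10 · (1 − (0.15)²) = 1e+10 · 0.9775 ≈ 9.775e+09 m = 9.775 Gm.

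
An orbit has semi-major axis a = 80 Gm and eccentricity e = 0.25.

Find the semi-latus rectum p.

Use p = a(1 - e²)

Convert to SI: a = 80 Gm = 8e+10 m.
p = a (1 − e²).
p = 8e+10 · (1 − (0.25)²) = 8e+10 · 0.9375 ≈ 7.5e+10 m = 75 Gm.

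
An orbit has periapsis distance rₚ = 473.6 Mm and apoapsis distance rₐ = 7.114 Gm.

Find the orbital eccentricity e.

Convert to SI: rₚ = 473.6 Mm = 4.736e+08 m; rₐ = 7.114 Gm = 7.114e+09 m.
e = (rₐ − rₚ) / (rₐ + rₚ).
e = (7.114e+09 − 4.736e+08) / (7.114e+09 + 4.736e+08) = 6.6404e+09 / 7.5876e+09 ≈ 0.8752.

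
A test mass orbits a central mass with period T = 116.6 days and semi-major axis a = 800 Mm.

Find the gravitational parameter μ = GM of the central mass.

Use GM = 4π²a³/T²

Convert to SI: T = 116.6 days = 1.00742e+07 s; a = 800 Mm = 8e+08 m.
GM = 4π² · a³ / T².
GM = 4π² · (8e+08)³ / (1.00742e+07)² m³/s² ≈ 1.992e+14 m³/s² = 1.992 × 10^14 m³/s².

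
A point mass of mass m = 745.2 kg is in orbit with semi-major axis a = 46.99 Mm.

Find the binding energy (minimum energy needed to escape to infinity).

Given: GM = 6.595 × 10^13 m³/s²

Convert to SI: a = 46.99 Mm = 4.699e+07 m.
Total orbital energy is E = −GMm/(2a); binding energy is E_bind = −E = GMm/(2a).
E_bind = 6.595e+13 · 745.2 / (2 · 4.699e+07) J ≈ 5.229e+08 J = 522.9 MJ.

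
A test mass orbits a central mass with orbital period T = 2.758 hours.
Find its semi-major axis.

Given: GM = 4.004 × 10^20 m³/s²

Convert to SI: T = 2.758 hours = 9928.8 s.
Invert Kepler's third law: a = (GM · T² / (4π²))^(1/3).
Substituting T = 9928.8 s and GM = 4.004e+20 m³/s²:
a = (4.004e+20 · (9928.8)² / (4π²))^(1/3) m
a ≈ 9.999e+08 m = 999.9 Mm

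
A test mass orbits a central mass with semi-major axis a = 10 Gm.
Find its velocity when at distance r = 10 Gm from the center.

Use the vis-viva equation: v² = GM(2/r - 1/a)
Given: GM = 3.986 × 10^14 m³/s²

Convert to SI: a = 10 Gm = 1e+10 m; r = 10 Gm = 1e+10 m.
Vis-viva: v = √(GM · (2/r − 1/a)).
2/r − 1/a = 2/1e+10 − 1/1e+10 = 1e-10 m⁻¹.
v = √(3.986e+14 · 1e-10) m/s ≈ 199.6 m/s = 199.6 m/s.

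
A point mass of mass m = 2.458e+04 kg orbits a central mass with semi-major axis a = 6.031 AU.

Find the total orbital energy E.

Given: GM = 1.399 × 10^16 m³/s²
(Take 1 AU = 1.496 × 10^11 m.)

Convert to SI: a = 6.031 AU = 9.02238e+11 m.
E = −GMm / (2a).
E = −1.399e+16 · 2.458e+04 / (2 · 9.02238e+11) J ≈ -1.906e+08 J = -190.6 MJ.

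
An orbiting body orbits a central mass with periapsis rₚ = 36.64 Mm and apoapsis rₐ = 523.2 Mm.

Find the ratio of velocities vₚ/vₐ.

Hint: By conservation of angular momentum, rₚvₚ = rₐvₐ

Convert to SI: rₚ = 36.64 Mm = 3.664e+07 m; rₐ = 523.2 Mm = 5.232e+08 m.
Conservation of angular momentum gives rₚvₚ = rₐvₐ, so vₚ/vₐ = rₐ/rₚ.
vₚ/vₐ = 5.232e+08 / 3.664e+07 ≈ 14.28.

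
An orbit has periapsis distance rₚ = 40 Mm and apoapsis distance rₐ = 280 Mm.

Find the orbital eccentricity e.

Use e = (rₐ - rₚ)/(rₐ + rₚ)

Convert to SI: rₚ = 40 Mm = 4e+07 m; rₐ = 280 Mm = 2.8e+08 m.
e = (rₐ − rₚ) / (rₐ + rₚ).
e = (2.8e+08 − 4e+07) / (2.8e+08 + 4e+07) = 2.4e+08 / 3.2e+08 ≈ 0.75.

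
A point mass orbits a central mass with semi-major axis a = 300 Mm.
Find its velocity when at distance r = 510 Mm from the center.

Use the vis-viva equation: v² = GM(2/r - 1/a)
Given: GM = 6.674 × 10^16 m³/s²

Convert to SI: a = 300 Mm = 3e+08 m; r = 510 Mm = 5.1e+08 m.
Vis-viva: v = √(GM · (2/r − 1/a)).
2/r − 1/a = 2/5.1e+08 − 1/3e+08 = 5.88235e-10 m⁻¹.
v = √(6.674e+16 · 5.88235e-10) m/s ≈ 6266 m/s = 6.266 km/s.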